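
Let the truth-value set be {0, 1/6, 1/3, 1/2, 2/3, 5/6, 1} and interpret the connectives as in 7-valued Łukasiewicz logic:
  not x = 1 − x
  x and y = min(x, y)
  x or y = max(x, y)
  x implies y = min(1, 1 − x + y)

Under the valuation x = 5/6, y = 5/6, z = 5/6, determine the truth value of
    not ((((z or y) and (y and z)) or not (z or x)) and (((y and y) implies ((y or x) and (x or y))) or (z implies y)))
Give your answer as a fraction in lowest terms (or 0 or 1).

z or y = 5/6 or 5/6 = 5/6
y and z = 5/6 and 5/6 = 5/6
(z or y) and (y and z) = 5/6 and 5/6 = 5/6
z or x = 5/6 or 5/6 = 5/6
not (z or x) = not 5/6 = 1/6
((z or y) and (y and z)) or not (z or x) = 5/6 or 1/6 = 5/6
y and y = 5/6 and 5/6 = 5/6
y or x = 5/6 or 5/6 = 5/6
x or y = 5/6 or 5/6 = 5/6
(y or x) and (x or y) = 5/6 and 5/6 = 5/6
(y and y) implies ((y or x) and (x or y)) = 5/6 implies 5/6 = 1
z implies y = 5/6 implies 5/6 = 1
((y and y) implies ((y or x) and (x or y))) or (z implies y) = 1 or 1 = 1
(((z or y) and (y and z)) or not (z or x)) and (((y and y) implies ((y or x) and (x or y))) or (z implies y)) = 5/6 and 1 = 5/6
not ((((z or y) and (y and z)) or not (z or x)) and (((y and y) implies ((y or x) and (x or y))) or (z implies y))) = not 5/6 = 1/6

1/6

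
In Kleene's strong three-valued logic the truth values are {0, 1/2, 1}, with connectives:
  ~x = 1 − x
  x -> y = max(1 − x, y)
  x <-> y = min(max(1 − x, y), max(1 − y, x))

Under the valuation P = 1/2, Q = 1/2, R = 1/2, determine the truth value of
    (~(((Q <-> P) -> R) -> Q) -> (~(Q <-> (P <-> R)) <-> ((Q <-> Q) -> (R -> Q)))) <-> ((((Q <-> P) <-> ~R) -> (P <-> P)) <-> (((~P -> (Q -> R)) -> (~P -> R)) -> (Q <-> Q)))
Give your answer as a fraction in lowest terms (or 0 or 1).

1/2

Q <-> P = 1/2 <-> 1/2 = 1/2
(Q <-> P) -> R = 1/2 -> 1/2 = 1/2
((Q <-> P) -> R) -> Q = 1/2 -> 1/2 = 1/2
~(((Q <-> P) -> R) -> Q) = ~1/2 = 1/2
P <-> R = 1/2 <-> 1/2 = 1/2
Q <-> (P <-> R) = 1/2 <-> 1/2 = 1/2
~(Q <-> (P <-> R)) = ~1/2 = 1/2
Q <-> Q = 1/2 <-> 1/2 = 1/2
R -> Q = 1/2 -> 1/2 = 1/2
(Q <-> Q) -> (R -> Q) = 1/2 -> 1/2 = 1/2
~(Q <-> (P <-> R)) <-> ((Q <-> Q) -> (R -> Q)) = 1/2 <-> 1/2 = 1/2
~(((Q <-> P) -> R) -> Q) -> (~(Q <-> (P <-> R)) <-> ((Q <-> Q) -> (R -> Q))) = 1/2 -> 1/2 = 1/2
Q <-> P = 1/2 <-> 1/2 = 1/2
~R = ~1/2 = 1/2
(Q <-> P) <-> ~R = 1/2 <-> 1/2 = 1/2
P <-> P = 1/2 <-> 1/2 = 1/2
((Q <-> P) <-> ~R) -> (P <-> P) = 1/2 -> 1/2 = 1/2
~P = ~1/2 = 1/2
Q -> R = 1/2 -> 1/2 = 1/2
~P -> (Q -> R) = 1/2 -> 1/2 = 1/2
~P = ~1/2 = 1/2
~P -> R = 1/2 -> 1/2 = 1/2
(~P -> (Q -> R)) -> (~P -> R) = 1/2 -> 1/2 = 1/2
Q <-> Q = 1/2 <-> 1/2 = 1/2
((~P -> (Q -> R)) -> (~P -> R)) -> (Q <-> Q) = 1/2 -> 1/2 = 1/2
(((Q <-> P) <-> ~R) -> (P <-> P)) <-> (((~P -> (Q -> R)) -> (~P -> R)) -> (Q <-> Q)) = 1/2 <-> 1/2 = 1/2
(~(((Q <-> P) -> R) -> Q) -> (~(Q <-> (P <-> R)) <-> ((Q <-> Q) -> (R -> Q)))) <-> ((((Q <-> P) <-> ~R) -> (P <-> P)) <-> (((~P -> (Q -> R)) -> (~P -> R)) -> (Q <-> Q))) = 1/2 <-> 1/2 = 1/2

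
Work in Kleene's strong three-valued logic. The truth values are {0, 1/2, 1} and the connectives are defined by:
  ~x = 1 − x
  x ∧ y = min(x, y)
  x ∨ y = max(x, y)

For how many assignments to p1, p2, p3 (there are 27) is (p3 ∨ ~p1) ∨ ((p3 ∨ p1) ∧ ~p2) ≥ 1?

value 1: 17 assignments (counts)
value 1/2: 9 assignments
value 0: 1 assignment
So 17 of the 27 assignments meet the threshold.

17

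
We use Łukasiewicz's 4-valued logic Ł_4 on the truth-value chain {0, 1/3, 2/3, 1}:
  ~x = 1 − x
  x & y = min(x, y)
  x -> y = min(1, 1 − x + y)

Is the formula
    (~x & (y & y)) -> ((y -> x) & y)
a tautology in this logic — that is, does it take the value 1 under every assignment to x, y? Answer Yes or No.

No

Counterexample: take x = 0, y = 2/3.
~x = ~0 = 1
y & y = 2/3 & 2/3 = 2/3
~x & (y & y) = 1 & 2/3 = 2/3
y -> x = 2/3 -> 0 = 1/3
(y -> x) & y = 1/3 & 2/3 = 1/3
(~x & (y & y)) -> ((y -> x) & y) = 2/3 -> 1/3 = 2/3
This gives 2/3 ≠ 1.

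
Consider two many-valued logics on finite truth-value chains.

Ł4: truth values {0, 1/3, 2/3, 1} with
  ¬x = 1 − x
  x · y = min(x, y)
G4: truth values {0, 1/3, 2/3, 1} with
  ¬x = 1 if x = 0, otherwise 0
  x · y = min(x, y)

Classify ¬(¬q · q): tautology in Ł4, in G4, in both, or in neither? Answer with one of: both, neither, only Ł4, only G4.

only G4

In Ł4: at q = 1/3 the value is 2/3 — not a tautology.
In G4: every assignment gives 1 — tautology.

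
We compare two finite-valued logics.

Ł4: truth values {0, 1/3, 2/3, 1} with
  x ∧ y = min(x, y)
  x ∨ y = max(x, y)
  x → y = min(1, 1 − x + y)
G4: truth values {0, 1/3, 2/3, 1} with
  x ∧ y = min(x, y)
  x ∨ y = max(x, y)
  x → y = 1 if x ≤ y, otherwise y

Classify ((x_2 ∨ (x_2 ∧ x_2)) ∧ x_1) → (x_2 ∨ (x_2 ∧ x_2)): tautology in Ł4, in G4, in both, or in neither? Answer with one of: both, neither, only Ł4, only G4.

both

In Ł4: every assignment gives 1 — tautology.
In G4: every assignment gives 1 — tautology.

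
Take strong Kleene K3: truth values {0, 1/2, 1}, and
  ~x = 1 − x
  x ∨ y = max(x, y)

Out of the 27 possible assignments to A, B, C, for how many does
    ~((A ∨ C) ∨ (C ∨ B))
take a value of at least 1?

1

value 1: 1 assignment (counts)
value 1/2: 7 assignments
value 0: 19 assignments
So 1 of the 27 assignments meets the threshold.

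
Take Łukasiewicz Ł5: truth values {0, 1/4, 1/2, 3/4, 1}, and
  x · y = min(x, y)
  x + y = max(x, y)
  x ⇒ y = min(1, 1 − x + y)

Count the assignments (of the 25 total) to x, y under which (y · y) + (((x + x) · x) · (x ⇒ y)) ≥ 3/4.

value 1: 5 assignments (counts)
value 3/4: 6 assignments (counts)
value 1/2: 7 assignments
value 1/4: 5 assignments
value 0: 2 assignments
So 11 of the 25 assignments meet the threshold.

11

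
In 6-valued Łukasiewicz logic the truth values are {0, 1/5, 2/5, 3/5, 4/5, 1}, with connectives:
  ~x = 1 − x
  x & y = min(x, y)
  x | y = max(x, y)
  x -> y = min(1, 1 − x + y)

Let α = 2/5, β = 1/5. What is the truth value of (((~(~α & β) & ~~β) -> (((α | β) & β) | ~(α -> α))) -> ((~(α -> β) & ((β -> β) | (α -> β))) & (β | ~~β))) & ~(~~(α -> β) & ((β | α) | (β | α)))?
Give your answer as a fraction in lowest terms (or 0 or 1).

1/5

~α = ~2/5 = 3/5
~α & β = 3/5 & 1/5 = 1/5
~(~α & β) = ~1/5 = 4/5
~β = ~1/5 = 4/5
~~β = ~4/5 = 1/5
~(~α & β) & ~~β = 4/5 & 1/5 = 1/5
α | β = 2/5 | 1/5 = 2/5
(α | β) & β = 2/5 & 1/5 = 1/5
α -> α = 2/5 -> 2/5 = 1
~(α -> α) = ~1 = 0
((α | β) & β) | ~(α -> α) = 1/5 | 0 = 1/5
(~(~α & β) & ~~β) -> (((α | β) & β) | ~(α -> α)) = 1/5 -> 1/5 = 1
α -> β = 2/5 -> 1/5 = 4/5
~(α -> β) = ~4/5 = 1/5
β -> β = 1/5 -> 1/5 = 1
α -> β = 2/5 -> 1/5 = 4/5
(β -> β) | (α -> β) = 1 | 4/5 = 1
~(α -> β) & ((β -> β) | (α -> β)) = 1/5 & 1 = 1/5
~β = ~1/5 = 4/5
~~β = ~4/5 = 1/5
β | ~~β = 1/5 | 1/5 = 1/5
(~(α -> β) & ((β -> β) | (α -> β))) & (β | ~~β) = 1/5 & 1/5 = 1/5
((~(~α & β) & ~~β) -> (((α | β) & β) | ~(α -> α))) -> ((~(α -> β) & ((β -> β) | (α -> β))) & (β | ~~β)) = 1 -> 1/5 = 1/5
α -> β = 2/5 -> 1/5 = 4/5
~(α -> β) = ~4/5 = 1/5
~~(α -> β) = ~1/5 = 4/5
β | α = 1/5 | 2/5 = 2/5
β | α = 1/5 | 2/5 = 2/5
(β | α) | (β | α) = 2/5 | 2/5 = 2/5
~~(α -> β) & ((β | α) | (β | α)) = 4/5 & 2/5 = 2/5
~(~~(α -> β) & ((β | α) | (β | α))) = ~2/5 = 3/5
(((~(~α & β) & ~~β) -> (((α | β) & β) | ~(α -> α))) -> ((~(α -> β) & ((β -> β) | (α -> β))) & (β | ~~β))) & ~(~~(α -> β) & ((β | α) | (β | α))) = 1/5 & 3/5 = 1/5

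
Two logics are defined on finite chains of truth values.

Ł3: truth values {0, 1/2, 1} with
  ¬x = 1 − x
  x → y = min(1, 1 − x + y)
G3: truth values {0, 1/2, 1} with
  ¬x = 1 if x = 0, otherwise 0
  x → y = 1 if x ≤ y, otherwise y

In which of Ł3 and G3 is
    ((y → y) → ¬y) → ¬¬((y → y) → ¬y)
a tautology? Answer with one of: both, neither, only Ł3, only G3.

both

In Ł3: every assignment gives 1 — tautology.
In G3: every assignment gives 1 — tautology.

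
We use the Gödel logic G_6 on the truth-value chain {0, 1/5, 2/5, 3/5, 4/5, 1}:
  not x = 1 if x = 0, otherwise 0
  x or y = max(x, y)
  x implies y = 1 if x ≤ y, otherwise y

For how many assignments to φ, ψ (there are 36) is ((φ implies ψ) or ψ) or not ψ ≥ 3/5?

29

value 1: 26 assignments (counts)
value 4/5: 1 assignment (counts)
value 3/5: 2 assignments (counts)
value 2/5: 3 assignments
value 1/5: 4 assignments
So 29 of the 36 assignments meet the threshold.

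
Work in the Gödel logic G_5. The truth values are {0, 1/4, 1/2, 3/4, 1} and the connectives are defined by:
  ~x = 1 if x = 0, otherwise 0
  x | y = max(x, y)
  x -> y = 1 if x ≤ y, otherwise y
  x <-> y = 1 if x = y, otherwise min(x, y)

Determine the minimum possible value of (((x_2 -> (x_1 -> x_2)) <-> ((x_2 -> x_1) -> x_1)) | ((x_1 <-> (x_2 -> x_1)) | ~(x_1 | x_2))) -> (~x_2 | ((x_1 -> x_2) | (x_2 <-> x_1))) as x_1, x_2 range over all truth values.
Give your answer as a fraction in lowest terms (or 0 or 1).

1/4

Take x_1 = 1/2, x_2 = 1/4:
x_1 -> x_2 = 1/2 -> 1/4 = 1/4
x_2 -> (x_1 -> x_2) = 1/4 -> 1/4 = 1
x_2 -> x_1 = 1/4 -> 1/2 = 1
(x_2 -> x_1) -> x_1 = 1 -> 1/2 = 1/2
(x_2 -> (x_1 -> x_2)) <-> ((x_2 -> x_1) -> x_1) = 1 <-> 1/2 = 1/2
x_2 -> x_1 = 1/4 -> 1/2 = 1
x_1 <-> (x_2 -> x_1) = 1/2 <-> 1 = 1/2
x_1 | x_2 = 1/2 | 1/4 = 1/2
~(x_1 | x_2) = ~1/2 = 0
(x_1 <-> (x_2 -> x_1)) | ~(x_1 | x_2) = 1/2 | 0 = 1/2
((x_2 -> (x_1 -> x_2)) <-> ((x_2 -> x_1) -> x_1)) | ((x_1 <-> (x_2 -> x_1)) | ~(x_1 | x_2)) = 1/2 | 1/2 = 1/2
~x_2 = ~1/4 = 0
x_1 -> x_2 = 1/2 -> 1/4 = 1/4
x_2 <-> x_1 = 1/4 <-> 1/2 = 1/4
(x_1 -> x_2) | (x_2 <-> x_1) = 1/4 | 1/4 = 1/4
~x_2 | ((x_1 -> x_2) | (x_2 <-> x_1)) = 0 | 1/4 = 1/4
(((x_2 -> (x_1 -> x_2)) <-> ((x_2 -> x_1) -> x_1)) | ((x_1 <-> (x_2 -> x_1)) | ~(x_1 | x_2))) -> (~x_2 | ((x_1 -> x_2) | (x_2 <-> x_1))) = 1/2 -> 1/4 = 1/4
No assignment yields a value below 1/4, so this is the minimum.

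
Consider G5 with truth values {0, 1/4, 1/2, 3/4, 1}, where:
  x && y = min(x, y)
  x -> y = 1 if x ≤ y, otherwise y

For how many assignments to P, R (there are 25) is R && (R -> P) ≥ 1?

1

value 1: 1 assignment (counts)
value 3/4: 3 assignments
value 1/2: 5 assignments
value 1/4: 7 assignments
value 0: 9 assignments
So 1 of the 25 assignments meets the threshold.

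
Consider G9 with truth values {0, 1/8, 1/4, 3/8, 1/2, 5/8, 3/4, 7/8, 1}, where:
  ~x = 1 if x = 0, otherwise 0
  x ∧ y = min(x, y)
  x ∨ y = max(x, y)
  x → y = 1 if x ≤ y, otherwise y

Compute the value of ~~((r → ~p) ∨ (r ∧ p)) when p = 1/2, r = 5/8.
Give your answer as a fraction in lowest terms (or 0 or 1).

~p = ~1/2 = 0
r → ~p = 5/8 → 0 = 0
r ∧ p = 5/8 ∧ 1/2 = 1/2
(r → ~p) ∨ (r ∧ p) = 0 ∨ 1/2 = 1/2
~((r → ~p) ∨ (r ∧ p)) = ~1/2 = 0
~~((r → ~p) ∨ (r ∧ p)) = ~0 = 1

1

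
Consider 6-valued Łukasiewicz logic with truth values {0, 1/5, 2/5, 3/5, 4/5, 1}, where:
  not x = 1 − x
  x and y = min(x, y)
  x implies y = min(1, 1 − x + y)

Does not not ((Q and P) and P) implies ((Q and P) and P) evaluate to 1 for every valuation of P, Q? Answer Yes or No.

Yes

At P = 2/5, Q = 1, for instance:
Q and P = 1 and 2/5 = 2/5
(Q and P) and P = 2/5 and 2/5 = 2/5
not ((Q and P) and P) = not 2/5 = 3/5
not not ((Q and P) and P) = not 3/5 = 2/5
not not ((Q and P) and P) implies ((Q and P) and P) = 2/5 implies 2/5 = 1
and checking the remaining 35 assignments likewise gives ≥ 1 in every case.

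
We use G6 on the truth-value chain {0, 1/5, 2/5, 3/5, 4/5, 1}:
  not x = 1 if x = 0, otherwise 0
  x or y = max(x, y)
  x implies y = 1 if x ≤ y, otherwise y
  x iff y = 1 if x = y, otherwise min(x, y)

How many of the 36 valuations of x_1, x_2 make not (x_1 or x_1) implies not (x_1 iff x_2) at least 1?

35

value 1: 35 assignments (counts)
value 0: 1 assignment
So 35 of the 36 assignments meet the threshold.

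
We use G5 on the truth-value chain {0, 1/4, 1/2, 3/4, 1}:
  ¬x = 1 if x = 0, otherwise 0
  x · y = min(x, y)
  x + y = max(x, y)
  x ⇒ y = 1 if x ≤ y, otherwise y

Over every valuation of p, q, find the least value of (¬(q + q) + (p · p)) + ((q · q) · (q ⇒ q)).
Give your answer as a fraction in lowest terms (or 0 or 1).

Take p = 0, q = 1/4:
q + q = 1/4 + 1/4 = 1/4
¬(q + q) = ¬1/4 = 0
p · p = 0 · 0 = 0
¬(q + q) + (p · p) = 0 + 0 = 0
q · q = 1/4 · 1/4 = 1/4
q ⇒ q = 1/4 ⇒ 1/4 = 1
(q · q) · (q ⇒ q) = 1/4 · 1 = 1/4
(¬(q + q) + (p · p)) + ((q · q) · (q ⇒ q)) = 0 + 1/4 = 1/4
No assignment yields a value below 1/4, so this is the minimum.

1/4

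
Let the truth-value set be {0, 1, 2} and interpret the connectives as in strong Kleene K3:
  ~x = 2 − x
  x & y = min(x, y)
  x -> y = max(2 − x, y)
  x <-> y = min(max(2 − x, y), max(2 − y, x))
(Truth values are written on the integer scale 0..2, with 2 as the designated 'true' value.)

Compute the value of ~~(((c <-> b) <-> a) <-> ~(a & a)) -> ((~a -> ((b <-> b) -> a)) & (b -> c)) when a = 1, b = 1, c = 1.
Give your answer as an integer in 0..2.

c <-> b = 1 <-> 1 = 1
(c <-> b) <-> a = 1 <-> 1 = 1
a & a = 1 & 1 = 1
~(a & a) = ~1 = 1
((c <-> b) <-> a) <-> ~(a & a) = 1 <-> 1 = 1
~(((c <-> b) <-> a) <-> ~(a & a)) = ~1 = 1
~~(((c <-> b) <-> a) <-> ~(a & a)) = ~1 = 1
~a = ~1 = 1
b <-> b = 1 <-> 1 = 1
(b <-> b) -> a = 1 -> 1 = 1
~a -> ((b <-> b) -> a) = 1 -> 1 = 1
b -> c = 1 -> 1 = 1
(~a -> ((b <-> b) -> a)) & (b -> c) = 1 & 1 = 1
~~(((c <-> b) <-> a) <-> ~(a & a)) -> ((~a -> ((b <-> b) -> a)) & (b -> c)) = 1 -> 1 = 1

1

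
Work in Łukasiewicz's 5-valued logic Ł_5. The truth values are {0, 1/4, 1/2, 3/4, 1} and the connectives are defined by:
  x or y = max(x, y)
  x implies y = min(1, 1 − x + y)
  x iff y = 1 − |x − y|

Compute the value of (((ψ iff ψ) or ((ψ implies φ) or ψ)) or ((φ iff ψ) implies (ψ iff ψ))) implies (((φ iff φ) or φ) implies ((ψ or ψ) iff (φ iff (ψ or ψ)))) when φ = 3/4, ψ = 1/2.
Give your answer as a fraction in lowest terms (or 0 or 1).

ψ iff ψ = 1/2 iff 1/2 = 1
ψ implies φ = 1/2 implies 3/4 = 1
(ψ implies φ) or ψ = 1 or 1/2 = 1
(ψ iff ψ) or ((ψ implies φ) or ψ) = 1 or 1 = 1
φ iff ψ = 3/4 iff 1/2 = 3/4
ψ iff ψ = 1/2 iff 1/2 = 1
(φ iff ψ) implies (ψ iff ψ) = 3/4 implies 1 = 1
((ψ iff ψ) or ((ψ implies φ) or ψ)) or ((φ iff ψ) implies (ψ iff ψ)) = 1 or 1 = 1
φ iff φ = 3/4 iff 3/4 = 1
(φ iff φ) or φ = 1 or 3/4 = 1
ψ or ψ = 1/2 or 1/2 = 1/2
ψ or ψ = 1/2 or 1/2 = 1/2
φ iff (ψ or ψ) = 3/4 iff 1/2 = 3/4
(ψ or ψ) iff (φ iff (ψ or ψ)) = 1/2 iff 3/4 = 3/4
((φ iff φ) or φ) implies ((ψ or ψ) iff (φ iff (ψ or ψ))) = 1 implies 3/4 = 3/4
(((ψ iff ψ) or ((ψ implies φ) or ψ)) or ((φ iff ψ) implies (ψ iff ψ))) implies (((φ iff φ) or φ) implies ((ψ or ψ) iff (φ iff (ψ or ψ)))) = 1 implies 3/4 = 3/4

3/4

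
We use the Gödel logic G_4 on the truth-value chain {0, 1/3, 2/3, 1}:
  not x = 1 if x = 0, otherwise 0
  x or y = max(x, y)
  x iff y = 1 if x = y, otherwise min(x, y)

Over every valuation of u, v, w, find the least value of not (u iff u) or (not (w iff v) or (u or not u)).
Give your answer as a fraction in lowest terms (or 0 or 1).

Take u = 1/3, v = 0, w = 0:
u iff u = 1/3 iff 1/3 = 1
not (u iff u) = not 1 = 0
w iff v = 0 iff 0 = 1
not (w iff v) = not 1 = 0
not u = not 1/3 = 0
u or not u = 1/3 or 0 = 1/3
not (w iff v) or (u or not u) = 0 or 1/3 = 1/3
not (u iff u) or (not (w iff v) or (u or not u)) = 0 or 1/3 = 1/3
No assignment yields a value below 1/3, so this is the minimum.

1/3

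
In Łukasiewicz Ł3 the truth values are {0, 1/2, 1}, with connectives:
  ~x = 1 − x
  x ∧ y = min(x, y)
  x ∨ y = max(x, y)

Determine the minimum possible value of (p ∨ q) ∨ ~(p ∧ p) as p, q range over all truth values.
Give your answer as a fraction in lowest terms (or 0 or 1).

Take p = 1/2, q = 0:
p ∨ q = 1/2 ∨ 0 = 1/2
p ∧ p = 1/2 ∧ 1/2 = 1/2
~(p ∧ p) = ~1/2 = 1/2
(p ∨ q) ∨ ~(p ∧ p) = 1/2 ∨ 1/2 = 1/2
No assignment yields a value below 1/2, so this is the minimum.

1/2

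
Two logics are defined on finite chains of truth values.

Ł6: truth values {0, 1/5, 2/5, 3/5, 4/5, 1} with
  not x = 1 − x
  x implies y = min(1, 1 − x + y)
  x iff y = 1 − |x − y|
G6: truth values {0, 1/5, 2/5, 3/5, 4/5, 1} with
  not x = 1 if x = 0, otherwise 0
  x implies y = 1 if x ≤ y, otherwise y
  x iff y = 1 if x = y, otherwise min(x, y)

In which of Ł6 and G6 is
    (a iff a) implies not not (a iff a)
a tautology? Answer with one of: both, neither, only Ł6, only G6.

In Ł6: every assignment gives 1 — tautology.
In G6: every assignment gives 1 — tautology.

both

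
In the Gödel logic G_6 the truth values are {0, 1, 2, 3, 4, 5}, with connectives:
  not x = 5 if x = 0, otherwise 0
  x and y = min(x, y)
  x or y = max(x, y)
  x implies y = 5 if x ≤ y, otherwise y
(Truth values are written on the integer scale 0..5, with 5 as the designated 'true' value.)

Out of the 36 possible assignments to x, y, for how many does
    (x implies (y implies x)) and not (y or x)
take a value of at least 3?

value 5: 1 assignment (counts)
value 0: 35 assignments
So 1 of the 36 assignments meets the threshold.

1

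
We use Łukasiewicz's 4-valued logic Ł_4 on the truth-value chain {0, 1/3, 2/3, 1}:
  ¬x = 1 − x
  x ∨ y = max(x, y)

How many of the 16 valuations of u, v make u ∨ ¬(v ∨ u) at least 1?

5

u = 0, v = 0 ↦ 1  ≥
u = 0, v = 1/3 ↦ 2/3  <
u = 0, v = 2/3 ↦ 1/3  <
u = 0, v = 1 ↦ 0  <
u = 1/3, v = 0 ↦ 2/3  <
u = 1/3, v = 1/3 ↦ 2/3  <
u = 1/3, v = 2/3 ↦ 1/3  <
u = 1/3, v = 1 ↦ 1/3  <
u = 2/3, v = 0 ↦ 2/3  <
u = 2/3, v = 1/3 ↦ 2/3  <
u = 2/3, v = 2/3 ↦ 2/3  <
u = 2/3, v = 1 ↦ 2/3  <
u = 1, v = 0 ↦ 1  ≥
u = 1, v = 1/3 ↦ 1  ≥
u = 1, v = 2/3 ↦ 1  ≥
u = 1, v = 1 ↦ 1  ≥
So 5 of the 16 assignments meet the threshold.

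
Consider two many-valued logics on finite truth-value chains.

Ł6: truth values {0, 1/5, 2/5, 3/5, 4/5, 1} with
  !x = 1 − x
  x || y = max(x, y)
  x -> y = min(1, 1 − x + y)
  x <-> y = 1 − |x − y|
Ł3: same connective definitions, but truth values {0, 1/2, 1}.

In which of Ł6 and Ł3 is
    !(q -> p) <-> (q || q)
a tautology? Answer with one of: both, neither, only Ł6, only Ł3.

neither

In Ł6: at p = 1/5, q = 1/5 the value is 4/5 — not a tautology.
In Ł3: at p = 1/2, q = 1/2 the value is 1/2 — not a tautology.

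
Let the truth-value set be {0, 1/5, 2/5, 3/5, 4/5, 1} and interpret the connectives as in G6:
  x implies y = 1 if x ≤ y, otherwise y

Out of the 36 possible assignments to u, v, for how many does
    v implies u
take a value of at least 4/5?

22

value 1: 21 assignments (counts)
value 4/5: 1 assignment (counts)
value 3/5: 2 assignments
value 2/5: 3 assignments
value 1/5: 4 assignments
value 0: 5 assignments
So 22 of the 36 assignments meet the threshold.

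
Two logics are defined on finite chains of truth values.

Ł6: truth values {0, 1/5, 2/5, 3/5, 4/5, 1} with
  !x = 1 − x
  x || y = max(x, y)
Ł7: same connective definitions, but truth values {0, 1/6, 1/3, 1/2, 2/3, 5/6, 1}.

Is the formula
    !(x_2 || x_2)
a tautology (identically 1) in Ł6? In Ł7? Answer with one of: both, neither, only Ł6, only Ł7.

In Ł6: at x_2 = 1/5 the value is 4/5 — not a tautology.
In Ł7: at x_2 = 1/6 the value is 5/6 — not a tautology.

neither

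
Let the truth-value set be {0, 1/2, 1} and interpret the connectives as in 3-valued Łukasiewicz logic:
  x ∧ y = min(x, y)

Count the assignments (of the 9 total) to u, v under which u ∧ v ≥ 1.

u = 0, v = 0 ↦ 0  <
u = 0, v = 1/2 ↦ 0  <
u = 0, v = 1 ↦ 0  <
u = 1/2, v = 0 ↦ 0  <
u = 1/2, v = 1/2 ↦ 1/2  <
u = 1/2, v = 1 ↦ 1/2  <
u = 1, v = 0 ↦ 0  <
u = 1, v = 1/2 ↦ 1/2  <
u = 1, v = 1 ↦ 1  ≥
So 1 of the 9 assignments meets the threshold.

1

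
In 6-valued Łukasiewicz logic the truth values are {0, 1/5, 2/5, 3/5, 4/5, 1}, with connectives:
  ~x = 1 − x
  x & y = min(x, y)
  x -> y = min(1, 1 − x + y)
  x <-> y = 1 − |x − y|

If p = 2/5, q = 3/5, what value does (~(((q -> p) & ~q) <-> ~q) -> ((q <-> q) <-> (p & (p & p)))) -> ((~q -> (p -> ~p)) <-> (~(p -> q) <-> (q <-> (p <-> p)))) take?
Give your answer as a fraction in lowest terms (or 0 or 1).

2/5

q -> p = 3/5 -> 2/5 = 4/5
~q = ~3/5 = 2/5
(q -> p) & ~q = 4/5 & 2/5 = 2/5
~q = ~3/5 = 2/5
((q -> p) & ~q) <-> ~q = 2/5 <-> 2/5 = 1
~(((q -> p) & ~q) <-> ~q) = ~1 = 0
q <-> q = 3/5 <-> 3/5 = 1
p & p = 2/5 & 2/5 = 2/5
p & (p & p) = 2/5 & 2/5 = 2/5
(q <-> q) <-> (p & (p & p)) = 1 <-> 2/5 = 2/5
~(((q -> p) & ~q) <-> ~q) -> ((q <-> q) <-> (p & (p & p))) = 0 -> 2/5 = 1
~q = ~3/5 = 2/5
~p = ~2/5 = 3/5
p -> ~p = 2/5 -> 3/5 = 1
~q -> (p -> ~p) = 2/5 -> 1 = 1
p -> q = 2/5 -> 3/5 = 1
~(p -> q) = ~1 = 0
p <-> p = 2/5 <-> 2/5 = 1
q <-> (p <-> p) = 3/5 <-> 1 = 3/5
~(p -> q) <-> (q <-> (p <-> p)) = 0 <-> 3/5 = 2/5
(~q -> (p -> ~p)) <-> (~(p -> q) <-> (q <-> (p <-> p))) = 1 <-> 2/5 = 2/5
(~(((q -> p) & ~q) <-> ~q) -> ((q <-> q) <-> (p & (p & p)))) -> ((~q -> (p -> ~p)) <-> (~(p -> q) <-> (q <-> (p <-> p)))) = 1 -> 2/5 = 2/5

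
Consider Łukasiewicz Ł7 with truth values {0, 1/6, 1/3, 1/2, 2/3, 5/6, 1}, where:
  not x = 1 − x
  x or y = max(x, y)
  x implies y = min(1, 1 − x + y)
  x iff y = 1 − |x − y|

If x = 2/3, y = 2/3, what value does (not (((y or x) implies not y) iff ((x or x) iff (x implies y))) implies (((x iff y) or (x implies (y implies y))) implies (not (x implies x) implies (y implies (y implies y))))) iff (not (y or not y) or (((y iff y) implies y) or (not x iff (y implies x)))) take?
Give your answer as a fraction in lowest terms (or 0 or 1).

2/3

y or x = 2/3 or 2/3 = 2/3
not y = not 2/3 = 1/3
(y or x) implies not y = 2/3 implies 1/3 = 2/3
x or x = 2/3 or 2/3 = 2/3
x implies y = 2/3 implies 2/3 = 1
(x or x) iff (x implies y) = 2/3 iff 1 = 2/3
((y or x) implies not y) iff ((x or x) iff (x implies y)) = 2/3 iff 2/3 = 1
not (((y or x) implies not y) iff ((x or x) iff (x implies y))) = not 1 = 0
x iff y = 2/3 iff 2/3 = 1
y implies y = 2/3 implies 2/3 = 1
x implies (y implies y) = 2/3 implies 1 = 1
(x iff y) or (x implies (y implies y)) = 1 or 1 = 1
x implies x = 2/3 implies 2/3 = 1
not (x implies x) = not 1 = 0
y implies y = 2/3 implies 2/3 = 1
y implies (y implies y) = 2/3 implies 1 = 1
not (x implies x) implies (y implies (y implies y)) = 0 implies 1 = 1
((x iff y) or (x implies (y implies y))) implies (not (x implies x) implies (y implies (y implies y))) = 1 implies 1 = 1
not (((y or x) implies not y) iff ((x or x) iff (x implies y))) implies (((x iff y) or (x implies (y implies y))) implies (not (x implies x) implies (y implies (y implies y)))) = 0 implies 1 = 1
not y = not 2/3 = 1/3
y or not y = 2/3 or 1/3 = 2/3
not (y or not y) = not 2/3 = 1/3
y iff y = 2/3 iff 2/3 = 1
(y iff y) implies y = 1 implies 2/3 = 2/3
not x = not 2/3 = 1/3
y implies x = 2/3 implies 2/3 = 1
not x iff (y implies x) = 1/3 iff 1 = 1/3
((y iff y) implies y) or (not x iff (y implies x)) = 2/3 or 1/3 = 2/3
not (y or not y) or (((y iff y) implies y) or (not x iff (y implies x))) = 1/3 or 2/3 = 2/3
(not (((y or x) implies not y) iff ((x or x) iff (x implies y))) implies (((x iff y) or (x implies (y implies y))) implies (not (x implies x) implies (y implies (y implies y))))) iff (not (y or not y) or (((y iff y) implies y) or (not x iff (y implies x)))) = 1 iff 2/3 = 2/3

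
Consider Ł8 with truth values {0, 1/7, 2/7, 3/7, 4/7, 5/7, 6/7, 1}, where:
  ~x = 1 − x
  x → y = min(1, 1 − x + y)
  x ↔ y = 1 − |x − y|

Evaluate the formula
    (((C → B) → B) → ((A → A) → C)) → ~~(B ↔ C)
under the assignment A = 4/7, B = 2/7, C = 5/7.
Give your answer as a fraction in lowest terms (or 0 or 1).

4/7

C → B = 5/7 → 2/7 = 4/7
(C → B) → B = 4/7 → 2/7 = 5/7
A → A = 4/7 → 4/7 = 1
(A → A) → C = 1 → 5/7 = 5/7
((C → B) → B) → ((A → A) → C) = 5/7 → 5/7 = 1
B ↔ C = 2/7 ↔ 5/7 = 4/7
~(B ↔ C) = ~4/7 = 3/7
~~(B ↔ C) = ~3/7 = 4/7
(((C → B) → B) → ((A → A) → C)) → ~~(B ↔ C) = 1 → 4/7 = 4/7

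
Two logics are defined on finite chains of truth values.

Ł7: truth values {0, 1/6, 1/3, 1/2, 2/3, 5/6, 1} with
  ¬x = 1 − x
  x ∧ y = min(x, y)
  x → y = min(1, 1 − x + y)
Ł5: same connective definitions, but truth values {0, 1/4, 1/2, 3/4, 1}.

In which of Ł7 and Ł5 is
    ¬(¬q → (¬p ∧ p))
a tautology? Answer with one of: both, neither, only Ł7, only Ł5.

In Ł7: at p = 0, q = 1/6 the value is 5/6 — not a tautology.
In Ł5: at p = 0, q = 1/4 the value is 3/4 — not a tautology.

neither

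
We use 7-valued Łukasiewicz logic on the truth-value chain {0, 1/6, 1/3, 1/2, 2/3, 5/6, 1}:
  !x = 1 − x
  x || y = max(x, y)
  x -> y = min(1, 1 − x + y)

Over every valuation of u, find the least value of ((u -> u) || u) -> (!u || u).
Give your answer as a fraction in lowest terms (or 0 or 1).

Take u = 1/2:
u -> u = 1/2 -> 1/2 = 1
(u -> u) || u = 1 || 1/2 = 1
!u = !1/2 = 1/2
!u || u = 1/2 || 1/2 = 1/2
((u -> u) || u) -> (!u || u) = 1 -> 1/2 = 1/2
No assignment yields a value below 1/2, so this is the minimum.

1/2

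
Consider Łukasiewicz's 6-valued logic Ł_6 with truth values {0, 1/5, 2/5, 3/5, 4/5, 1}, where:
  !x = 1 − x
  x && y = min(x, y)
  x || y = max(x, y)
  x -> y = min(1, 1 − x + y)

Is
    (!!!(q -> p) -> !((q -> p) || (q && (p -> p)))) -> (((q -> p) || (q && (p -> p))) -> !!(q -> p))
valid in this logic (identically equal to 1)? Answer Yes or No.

At p = 4/5, q = 1/5, for instance:
q -> p = 1/5 -> 4/5 = 1
!(q -> p) = !1 = 0
!!(q -> p) = !0 = 1
!!!(q -> p) = !1 = 0
q -> p = 1/5 -> 4/5 = 1
p -> p = 4/5 -> 4/5 = 1
q && (p -> p) = 1/5 && 1 = 1/5
(q -> p) || (q && (p -> p)) = 1 || 1/5 = 1
!((q -> p) || (q && (p -> p))) = !1 = 0
!!!(q -> p) -> !((q -> p) || (q && (p -> p))) = 0 -> 0 = 1
((q -> p) || (q && (p -> p))) -> !!(q -> p) = 1 -> 1 = 1
(!!!(q -> p) -> !((q -> p) || (q && (p -> p)))) -> (((q -> p) || (q && (p -> p))) -> !!(q -> p)) = 1 -> 1 = 1
and checking the remaining 35 assignments likewise gives ≥ 1 in every case.

Yes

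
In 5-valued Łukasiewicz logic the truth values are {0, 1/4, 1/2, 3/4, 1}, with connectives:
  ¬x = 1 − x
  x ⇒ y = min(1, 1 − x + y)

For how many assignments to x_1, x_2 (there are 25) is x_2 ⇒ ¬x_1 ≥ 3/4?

19

value 1: 15 assignments (counts)
value 3/4: 4 assignments (counts)
value 1/2: 3 assignments
value 1/4: 2 assignments
value 0: 1 assignment
So 19 of the 25 assignments meet the threshold.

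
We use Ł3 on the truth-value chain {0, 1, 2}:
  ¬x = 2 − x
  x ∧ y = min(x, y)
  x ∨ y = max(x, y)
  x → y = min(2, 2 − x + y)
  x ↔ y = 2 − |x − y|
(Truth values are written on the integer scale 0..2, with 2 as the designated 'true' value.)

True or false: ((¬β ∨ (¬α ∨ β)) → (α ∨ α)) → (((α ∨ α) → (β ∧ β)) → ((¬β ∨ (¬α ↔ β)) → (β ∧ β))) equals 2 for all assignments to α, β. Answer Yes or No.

No

Counterexample: take α = 1, β = 1.
¬β = ¬1 = 1
¬α = ¬1 = 1
¬α ∨ β = 1 ∨ 1 = 1
¬β ∨ (¬α ∨ β) = 1 ∨ 1 = 1
α ∨ α = 1 ∨ 1 = 1
(¬β ∨ (¬α ∨ β)) → (α ∨ α) = 1 → 1 = 2
α ∨ α = 1 ∨ 1 = 1
β ∧ β = 1 ∧ 1 = 1
(α ∨ α) → (β ∧ β) = 1 → 1 = 2
¬β = ¬1 = 1
¬α = ¬1 = 1
¬α ↔ β = 1 ↔ 1 = 2
¬β ∨ (¬α ↔ β) = 1 ∨ 2 = 2
β ∧ β = 1 ∧ 1 = 1
(¬β ∨ (¬α ↔ β)) → (β ∧ β) = 2 → 1 = 1
((α ∨ α) → (β ∧ β)) → ((¬β ∨ (¬α ↔ β)) → (β ∧ β)) = 2 → 1 = 1
((¬β ∨ (¬α ∨ β)) → (α ∨ α)) → (((α ∨ α) → (β ∧ β)) → ((¬β ∨ (¬α ↔ β)) → (β ∧ β))) = 2 → 1 = 1
This gives 1 ≠ 2.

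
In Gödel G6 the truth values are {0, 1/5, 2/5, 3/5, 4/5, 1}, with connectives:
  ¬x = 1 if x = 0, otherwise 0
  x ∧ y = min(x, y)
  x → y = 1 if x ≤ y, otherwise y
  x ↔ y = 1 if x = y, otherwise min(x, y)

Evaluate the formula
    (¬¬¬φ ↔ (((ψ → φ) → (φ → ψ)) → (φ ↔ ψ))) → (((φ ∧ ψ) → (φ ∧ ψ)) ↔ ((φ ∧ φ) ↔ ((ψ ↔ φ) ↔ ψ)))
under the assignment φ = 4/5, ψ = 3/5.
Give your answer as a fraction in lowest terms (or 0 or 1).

¬φ = ¬4/5 = 0
¬¬φ = ¬0 = 1
¬¬¬φ = ¬1 = 0
ψ → φ = 3/5 → 4/5 = 1
φ → ψ = 4/5 → 3/5 = 3/5
(ψ → φ) → (φ → ψ) = 1 → 3/5 = 3/5
φ ↔ ψ = 4/5 ↔ 3/5 = 3/5
((ψ → φ) → (φ → ψ)) → (φ ↔ ψ) = 3/5 → 3/5 = 1
¬¬¬φ ↔ (((ψ → φ) → (φ → ψ)) → (φ ↔ ψ)) = 0 ↔ 1 = 0
φ ∧ ψ = 4/5 ∧ 3/5 = 3/5
φ ∧ ψ = 4/5 ∧ 3/5 = 3/5
(φ ∧ ψ) → (φ ∧ ψ) = 3/5 → 3/5 = 1
φ ∧ φ = 4/5 ∧ 4/5 = 4/5
ψ ↔ φ = 3/5 ↔ 4/5 = 3/5
(ψ ↔ φ) ↔ ψ = 3/5 ↔ 3/5 = 1
(φ ∧ φ) ↔ ((ψ ↔ φ) ↔ ψ) = 4/5 ↔ 1 = 4/5
((φ ∧ ψ) → (φ ∧ ψ)) ↔ ((φ ∧ φ) ↔ ((ψ ↔ φ) ↔ ψ)) = 1 ↔ 4/5 = 4/5
(¬¬¬φ ↔ (((ψ → φ) → (φ → ψ)) → (φ ↔ ψ))) → (((φ ∧ ψ) → (φ ∧ ψ)) ↔ ((φ ∧ φ) ↔ ((ψ ↔ φ) ↔ ψ))) = 0 → 4/5 = 1

1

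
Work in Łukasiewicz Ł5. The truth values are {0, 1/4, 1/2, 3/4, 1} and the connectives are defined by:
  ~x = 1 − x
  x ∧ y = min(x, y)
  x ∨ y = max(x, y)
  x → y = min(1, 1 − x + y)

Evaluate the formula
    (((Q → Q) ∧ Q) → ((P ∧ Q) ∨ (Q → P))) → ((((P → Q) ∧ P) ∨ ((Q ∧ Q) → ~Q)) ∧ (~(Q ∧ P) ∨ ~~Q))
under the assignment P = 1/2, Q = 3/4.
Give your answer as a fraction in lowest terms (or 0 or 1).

1/2

Q → Q = 3/4 → 3/4 = 1
(Q → Q) ∧ Q = 1 ∧ 3/4 = 3/4
P ∧ Q = 1/2 ∧ 3/4 = 1/2
Q → P = 3/4 → 1/2 = 3/4
(P ∧ Q) ∨ (Q → P) = 1/2 ∨ 3/4 = 3/4
((Q → Q) ∧ Q) → ((P ∧ Q) ∨ (Q → P)) = 3/4 → 3/4 = 1
P → Q = 1/2 → 3/4 = 1
(P → Q) ∧ P = 1 ∧ 1/2 = 1/2
Q ∧ Q = 3/4 ∧ 3/4 = 3/4
~Q = ~3/4 = 1/4
(Q ∧ Q) → ~Q = 3/4 → 1/4 = 1/2
((P → Q) ∧ P) ∨ ((Q ∧ Q) → ~Q) = 1/2 ∨ 1/2 = 1/2
Q ∧ P = 3/4 ∧ 1/2 = 1/2
~(Q ∧ P) = ~1/2 = 1/2
~Q = ~3/4 = 1/4
~~Q = ~1/4 = 3/4
~(Q ∧ P) ∨ ~~Q = 1/2 ∨ 3/4 = 3/4
(((P → Q) ∧ P) ∨ ((Q ∧ Q) → ~Q)) ∧ (~(Q ∧ P) ∨ ~~Q) = 1/2 ∧ 3/4 = 1/2
(((Q → Q) ∧ Q) → ((P ∧ Q) ∨ (Q → P))) → ((((P → Q) ∧ P) ∨ ((Q ∧ Q) → ~Q)) ∧ (~(Q ∧ P) ∨ ~~Q)) = 1 → 1/2 = 1/2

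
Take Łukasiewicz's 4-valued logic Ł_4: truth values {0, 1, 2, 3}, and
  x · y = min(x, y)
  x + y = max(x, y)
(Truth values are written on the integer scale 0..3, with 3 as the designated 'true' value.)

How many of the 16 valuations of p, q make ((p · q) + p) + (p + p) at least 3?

p = 0, q = 0 ↦ 0  <
p = 0, q = 1 ↦ 0  <
p = 0, q = 2 ↦ 0  <
p = 0, q = 3 ↦ 0  <
p = 1, q = 0 ↦ 1  <
p = 1, q = 1 ↦ 1  <
p = 1, q = 2 ↦ 1  <
p = 1, q = 3 ↦ 1  <
p = 2, q = 0 ↦ 2  <
p = 2, q = 1 ↦ 2  <
p = 2, q = 2 ↦ 2  <
p = 2, q = 3 ↦ 2  <
p = 3, q = 0 ↦ 3  ≥
p = 3, q = 1 ↦ 3  ≥
p = 3, q = 2 ↦ 3  ≥
p = 3, q = 3 ↦ 3  ≥
So 4 of the 16 assignments meet the threshold.

4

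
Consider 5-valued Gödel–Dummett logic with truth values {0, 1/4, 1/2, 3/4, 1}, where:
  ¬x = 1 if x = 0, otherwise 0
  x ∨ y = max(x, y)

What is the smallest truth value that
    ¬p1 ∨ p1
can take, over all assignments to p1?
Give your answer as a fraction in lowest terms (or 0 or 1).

Take p1 = 1/4:
¬p1 = ¬1/4 = 0
¬p1 ∨ p1 = 0 ∨ 1/4 = 1/4
No assignment yields a value below 1/4, so this is the minimum.

1/4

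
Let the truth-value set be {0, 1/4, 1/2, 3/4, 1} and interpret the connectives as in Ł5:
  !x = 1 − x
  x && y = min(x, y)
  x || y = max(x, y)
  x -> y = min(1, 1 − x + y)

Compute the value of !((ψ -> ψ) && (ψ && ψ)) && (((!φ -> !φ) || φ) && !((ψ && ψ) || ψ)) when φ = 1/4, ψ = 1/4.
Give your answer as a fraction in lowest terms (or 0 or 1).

3/4

ψ -> ψ = 1/4 -> 1/4 = 1
ψ && ψ = 1/4 && 1/4 = 1/4
(ψ -> ψ) && (ψ && ψ) = 1 && 1/4 = 1/4
!((ψ -> ψ) && (ψ && ψ)) = !1/4 = 3/4
!φ = !1/4 = 3/4
!φ = !1/4 = 3/4
!φ -> !φ = 3/4 -> 3/4 = 1
(!φ -> !φ) || φ = 1 || 1/4 = 1
ψ && ψ = 1/4 && 1/4 = 1/4
(ψ && ψ) || ψ = 1/4 || 1/4 = 1/4
!((ψ && ψ) || ψ) = !1/4 = 3/4
((!φ -> !φ) || φ) && !((ψ && ψ) || ψ) = 1 && 3/4 = 3/4
!((ψ -> ψ) && (ψ && ψ)) && (((!φ -> !φ) || φ) && !((ψ && ψ) || ψ)) = 3/4 && 3/4 = 3/4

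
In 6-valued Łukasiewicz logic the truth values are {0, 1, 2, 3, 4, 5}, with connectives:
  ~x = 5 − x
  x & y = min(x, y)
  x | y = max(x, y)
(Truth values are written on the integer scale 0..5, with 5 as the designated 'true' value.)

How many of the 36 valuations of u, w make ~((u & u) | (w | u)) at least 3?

value 5: 1 assignment (counts)
value 4: 3 assignments (counts)
value 3: 5 assignments (counts)
value 2: 7 assignments
value 1: 9 assignments
value 0: 11 assignments
So 9 of the 36 assignments meet the threshold.

9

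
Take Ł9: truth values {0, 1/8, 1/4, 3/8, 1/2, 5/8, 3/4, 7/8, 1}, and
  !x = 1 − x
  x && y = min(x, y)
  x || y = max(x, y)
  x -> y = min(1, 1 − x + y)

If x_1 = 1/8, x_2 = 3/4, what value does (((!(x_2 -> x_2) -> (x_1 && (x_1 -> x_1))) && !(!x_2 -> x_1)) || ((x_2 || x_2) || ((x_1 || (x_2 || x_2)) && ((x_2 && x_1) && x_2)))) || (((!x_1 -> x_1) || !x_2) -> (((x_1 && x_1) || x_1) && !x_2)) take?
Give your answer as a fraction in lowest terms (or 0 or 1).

x_2 -> x_2 = 3/4 -> 3/4 = 1
!(x_2 -> x_2) = !1 = 0
x_1 -> x_1 = 1/8 -> 1/8 = 1
x_1 && (x_1 -> x_1) = 1/8 && 1 = 1/8
!(x_2 -> x_2) -> (x_1 && (x_1 -> x_1)) = 0 -> 1/8 = 1
!x_2 = !3/4 = 1/4
!x_2 -> x_1 = 1/4 -> 1/8 = 7/8
!(!x_2 -> x_1) = !7/8 = 1/8
(!(x_2 -> x_2) -> (x_1 && (x_1 -> x_1))) && !(!x_2 -> x_1) = 1 && 1/8 = 1/8
x_2 || x_2 = 3/4 || 3/4 = 3/4
x_2 || x_2 = 3/4 || 3/4 = 3/4
x_1 || (x_2 || x_2) = 1/8 || 3/4 = 3/4
x_2 && x_1 = 3/4 && 1/8 = 1/8
(x_2 && x_1) && x_2 = 1/8 && 3/4 = 1/8
(x_1 || (x_2 || x_2)) && ((x_2 && x_1) && x_2) = 3/4 && 1/8 = 1/8
(x_2 || x_2) || ((x_1 || (x_2 || x_2)) && ((x_2 && x_1) && x_2)) = 3/4 || 1/8 = 3/4
((!(x_2 -> x_2) -> (x_1 && (x_1 -> x_1))) && !(!x_2 -> x_1)) || ((x_2 || x_2) || ((x_1 || (x_2 || x_2)) && ((x_2 && x_1) && x_2))) = 1/8 || 3/4 = 3/4
!x_1 = !1/8 = 7/8
!x_1 -> x_1 = 7/8 -> 1/8 = 1/4
!x_2 = !3/4 = 1/4
(!x_1 -> x_1) || !x_2 = 1/4 || 1/4 = 1/4
x_1 && x_1 = 1/8 && 1/8 = 1/8
(x_1 && x_1) || x_1 = 1/8 || 1/8 = 1/8
!x_2 = !3/4 = 1/4
((x_1 && x_1) || x_1) && !x_2 = 1/8 && 1/4 = 1/8
((!x_1 -> x_1) || !x_2) -> (((x_1 && x_1) || x_1) && !x_2) = 1/4 -> 1/8 = 7/8
(((!(x_2 -> x_2) -> (x_1 && (x_1 -> x_1))) && !(!x_2 -> x_1)) || ((x_2 || x_2) || ((x_1 || (x_2 || x_2)) && ((x_2 && x_1) && x_2)))) || (((!x_1 -> x_1) || !x_2) -> (((x_1 && x_1) || x_1) && !x_2)) = 3/4 || 7/8 = 7/8

7/8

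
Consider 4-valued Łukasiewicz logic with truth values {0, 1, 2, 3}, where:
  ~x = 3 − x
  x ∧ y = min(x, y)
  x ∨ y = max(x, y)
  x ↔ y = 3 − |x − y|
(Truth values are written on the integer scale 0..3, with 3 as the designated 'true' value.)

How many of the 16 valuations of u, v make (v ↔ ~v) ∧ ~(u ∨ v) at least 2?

u = 0, v = 0 ↦ 0  <
u = 0, v = 1 ↦ 2  ≥
u = 0, v = 2 ↦ 1  <
u = 0, v = 3 ↦ 0  <
u = 1, v = 0 ↦ 0  <
u = 1, v = 1 ↦ 2  ≥
u = 1, v = 2 ↦ 1  <
u = 1, v = 3 ↦ 0  <
u = 2, v = 0 ↦ 0  <
u = 2, v = 1 ↦ 1  <
u = 2, v = 2 ↦ 1  <
u = 2, v = 3 ↦ 0  <
u = 3, v = 0 ↦ 0  <
u = 3, v = 1 ↦ 0  <
u = 3, v = 2 ↦ 0  <
u = 3, v = 3 ↦ 0  <
So 2 of the 16 assignments meet the threshold.

2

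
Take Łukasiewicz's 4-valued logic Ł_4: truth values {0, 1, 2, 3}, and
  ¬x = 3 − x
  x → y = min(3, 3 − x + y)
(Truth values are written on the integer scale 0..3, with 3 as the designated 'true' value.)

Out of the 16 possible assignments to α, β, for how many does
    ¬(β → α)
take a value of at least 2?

3

α = 0, β = 0 ↦ 0  <
α = 0, β = 1 ↦ 1  <
α = 0, β = 2 ↦ 2  ≥
α = 0, β = 3 ↦ 3  ≥
α = 1, β = 0 ↦ 0  <
α = 1, β = 1 ↦ 0  <
α = 1, β = 2 ↦ 1  <
α = 1, β = 3 ↦ 2  ≥
α = 2, β = 0 ↦ 0  <
α = 2, β = 1 ↦ 0  <
α = 2, β = 2 ↦ 0  <
α = 2, β = 3 ↦ 1  <
α = 3, β = 0 ↦ 0  <
α = 3, β = 1 ↦ 0  <
α = 3, β = 2 ↦ 0  <
α = 3, β = 3 ↦ 0  <
So 3 of the 16 assignments meet the threshold.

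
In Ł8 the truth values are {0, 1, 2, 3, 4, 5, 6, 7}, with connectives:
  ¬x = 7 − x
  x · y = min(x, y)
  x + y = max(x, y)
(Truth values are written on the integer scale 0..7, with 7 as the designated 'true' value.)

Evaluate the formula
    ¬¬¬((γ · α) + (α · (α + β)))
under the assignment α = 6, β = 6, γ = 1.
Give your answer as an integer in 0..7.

1

γ · α = 1 · 6 = 1
α + β = 6 + 6 = 6
α · (α + β) = 6 · 6 = 6
(γ · α) + (α · (α + β)) = 1 + 6 = 6
¬((γ · α) + (α · (α + β))) = ¬6 = 1
¬¬((γ · α) + (α · (α + β))) = ¬1 = 6
¬¬¬((γ · α) + (α · (α + β))) = ¬6 = 1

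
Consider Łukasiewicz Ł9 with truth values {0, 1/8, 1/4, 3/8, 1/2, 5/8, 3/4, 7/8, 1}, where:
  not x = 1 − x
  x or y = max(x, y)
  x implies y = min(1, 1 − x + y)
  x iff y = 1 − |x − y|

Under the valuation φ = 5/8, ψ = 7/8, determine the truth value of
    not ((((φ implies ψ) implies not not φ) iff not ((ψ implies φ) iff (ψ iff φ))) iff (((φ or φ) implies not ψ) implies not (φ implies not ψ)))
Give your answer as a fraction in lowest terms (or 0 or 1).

φ implies ψ = 5/8 implies 7/8 = 1
not φ = not 5/8 = 3/8
not not φ = not 3/8 = 5/8
(φ implies ψ) implies not not φ = 1 implies 5/8 = 5/8
ψ implies φ = 7/8 implies 5/8 = 3/4
ψ iff φ = 7/8 iff 5/8 = 3/4
(ψ implies φ) iff (ψ iff φ) = 3/4 iff 3/4 = 1
not ((ψ implies φ) iff (ψ iff φ)) = not 1 = 0
((φ implies ψ) implies not not φ) iff not ((ψ implies φ) iff (ψ iff φ)) = 5/8 iff 0 = 3/8
φ or φ = 5/8 or 5/8 = 5/8
not ψ = not 7/8 = 1/8
(φ or φ) implies not ψ = 5/8 implies 1/8 = 1/2
not ψ = not 7/8 = 1/8
φ implies not ψ = 5/8 implies 1/8 = 1/2
not (φ implies not ψ) = not 1/2 = 1/2
((φ or φ) implies not ψ) implies not (φ implies not ψ) = 1/2 implies 1/2 = 1
(((φ implies ψ) implies not not φ) iff not ((ψ implies φ) iff (ψ iff φ))) iff (((φ or φ) implies not ψ) implies not (φ implies not ψ)) = 3/8 iff 1 = 3/8
not ((((φ implies ψ) implies not not φ) iff not ((ψ implies φ) iff (ψ iff φ))) iff (((φ or φ) implies not ψ) implies not (φ implies not ψ))) = not 3/8 = 5/8

5/8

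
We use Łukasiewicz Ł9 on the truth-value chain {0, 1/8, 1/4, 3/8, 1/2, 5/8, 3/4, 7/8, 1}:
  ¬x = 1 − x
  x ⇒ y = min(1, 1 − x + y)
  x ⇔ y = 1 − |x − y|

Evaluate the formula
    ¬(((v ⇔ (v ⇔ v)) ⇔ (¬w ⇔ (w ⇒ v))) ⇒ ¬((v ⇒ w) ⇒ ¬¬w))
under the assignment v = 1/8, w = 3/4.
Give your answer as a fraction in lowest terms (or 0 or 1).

v ⇔ v = 1/8 ⇔ 1/8 = 1
v ⇔ (v ⇔ v) = 1/8 ⇔ 1 = 1/8
¬w = ¬3/4 = 1/4
w ⇒ v = 3/4 ⇒ 1/8 = 3/8
¬w ⇔ (w ⇒ v) = 1/4 ⇔ 3/8 = 7/8
(v ⇔ (v ⇔ v)) ⇔ (¬w ⇔ (w ⇒ v)) = 1/8 ⇔ 7/8 = 1/4
v ⇒ w = 1/8 ⇒ 3/4 = 1
¬w = ¬3/4 = 1/4
¬¬w = ¬1/4 = 3/4
(v ⇒ w) ⇒ ¬¬w = 1 ⇒ 3/4 = 3/4
¬((v ⇒ w) ⇒ ¬¬w) = ¬3/4 = 1/4
((v ⇔ (v ⇔ v)) ⇔ (¬w ⇔ (w ⇒ v))) ⇒ ¬((v ⇒ w) ⇒ ¬¬w) = 1/4 ⇒ 1/4 = 1
¬(((v ⇔ (v ⇔ v)) ⇔ (¬w ⇔ (w ⇒ v))) ⇒ ¬((v ⇒ w) ⇒ ¬¬w)) = ¬1 = 0

0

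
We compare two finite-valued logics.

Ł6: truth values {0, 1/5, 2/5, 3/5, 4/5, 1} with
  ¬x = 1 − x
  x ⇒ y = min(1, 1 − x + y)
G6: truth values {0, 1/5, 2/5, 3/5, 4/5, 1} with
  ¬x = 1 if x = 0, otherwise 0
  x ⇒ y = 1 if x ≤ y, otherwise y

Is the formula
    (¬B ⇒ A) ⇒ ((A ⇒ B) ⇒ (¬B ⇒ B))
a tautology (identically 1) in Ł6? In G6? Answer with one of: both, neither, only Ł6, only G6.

In Ł6: every assignment gives 1 — tautology.
In G6: every assignment gives 1 — tautology.

both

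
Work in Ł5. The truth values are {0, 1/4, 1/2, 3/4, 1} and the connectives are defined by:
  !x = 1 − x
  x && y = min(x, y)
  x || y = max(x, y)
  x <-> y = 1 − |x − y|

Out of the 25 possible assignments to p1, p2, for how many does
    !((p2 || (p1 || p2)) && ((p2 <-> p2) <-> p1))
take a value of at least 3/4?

10

value 1: 5 assignments (counts)
value 3/4: 5 assignments (counts)
value 1/2: 5 assignments
value 1/4: 5 assignments
value 0: 5 assignments
So 10 of the 25 assignments meet the threshold.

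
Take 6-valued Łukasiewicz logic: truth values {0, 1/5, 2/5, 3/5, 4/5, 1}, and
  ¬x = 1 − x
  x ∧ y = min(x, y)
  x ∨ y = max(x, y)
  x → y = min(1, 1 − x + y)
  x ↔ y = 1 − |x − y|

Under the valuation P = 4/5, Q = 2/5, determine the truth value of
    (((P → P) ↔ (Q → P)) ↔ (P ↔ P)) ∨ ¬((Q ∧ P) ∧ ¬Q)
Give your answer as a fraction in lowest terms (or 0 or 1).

P → P = 4/5 → 4/5 = 1
Q → P = 2/5 → 4/5 = 1
(P → P) ↔ (Q → P) = 1 ↔ 1 = 1
P ↔ P = 4/5 ↔ 4/5 = 1
((P → P) ↔ (Q → P)) ↔ (P ↔ P) = 1 ↔ 1 = 1
Q ∧ P = 2/5 ∧ 4/5 = 2/5
¬Q = ¬2/5 = 3/5
(Q ∧ P) ∧ ¬Q = 2/5 ∧ 3/5 = 2/5
¬((Q ∧ P) ∧ ¬Q) = ¬2/5 = 3/5
(((P → P) ↔ (Q → P)) ↔ (P ↔ P)) ∨ ¬((Q ∧ P) ∧ ¬Q) = 1 ∨ 3/5 = 1

1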